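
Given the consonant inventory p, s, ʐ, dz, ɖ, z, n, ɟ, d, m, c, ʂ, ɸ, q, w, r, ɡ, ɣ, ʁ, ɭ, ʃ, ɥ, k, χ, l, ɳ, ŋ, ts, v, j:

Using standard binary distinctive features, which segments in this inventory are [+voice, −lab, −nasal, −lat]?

Checking each segment against [+voice], [−labial], [−nasal], [−lateral]: /ʐ/ (voiced retroflex fricative), /dz/ (voiced alveolar affricate), /ɖ/ (voiced retroflex stop), /z/ (voiced alveolar fricative), /ɟ/ (voiced palatal stop), /d/ (voiced alveolar stop), among others, satisfy every feature; every other segment in the inventory fails at least one.

ʐ, dz, ɖ, z, ɟ, d, r, ɡ, ɣ, ʁ, j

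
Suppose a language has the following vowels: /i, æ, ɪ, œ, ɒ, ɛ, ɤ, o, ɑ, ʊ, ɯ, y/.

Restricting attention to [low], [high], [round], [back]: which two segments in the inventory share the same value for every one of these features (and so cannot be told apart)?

ɪ, i

/ɪ/ (high front unrounded lax vowel) and /i/ (high front unrounded tense vowel) are both [−low], [+high], [−round], [−back], so none of the listed features separates them. (They do differ in [tense], which is not among the given features.) Every other pair in the inventory differs on at least one listed feature.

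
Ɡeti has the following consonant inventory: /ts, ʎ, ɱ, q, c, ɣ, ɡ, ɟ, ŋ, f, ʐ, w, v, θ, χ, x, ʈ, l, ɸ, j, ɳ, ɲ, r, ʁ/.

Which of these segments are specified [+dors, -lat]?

Checking each segment against [+dorsal], [-lateral]: /q/ (voiceless uvular stop), /c/ (voiceless palatal stop), /ɣ/ (voiced velar fricative), /ɡ/ (voiced velar stop), /ɟ/ (voiced palatal stop), /ŋ/ (velar nasal), among others, satisfy every feature; every other segment in the inventory fails at least one.

q, c, ɣ, ɡ, ɟ, ŋ, w, χ, x, j, ɲ, ʁ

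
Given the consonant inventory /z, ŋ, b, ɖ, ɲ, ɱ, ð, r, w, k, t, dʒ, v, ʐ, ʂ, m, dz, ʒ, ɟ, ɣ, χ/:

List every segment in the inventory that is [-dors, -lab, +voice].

Checking each segment against [-dorsal], [-labial], [+voice]: /z/ (voiced alveolar fricative), /ɖ/ (voiced retroflex stop), /ð/ (voiced dental fricative), /r/ (alveolar trill), /dʒ/ (voiced postalveolar affricate), /ʐ/ (voiced retroflex fricative), among others, satisfy every feature; every other segment in the inventory fails at least one.

z, ɖ, ð, r, dʒ, ʐ, dz, ʒ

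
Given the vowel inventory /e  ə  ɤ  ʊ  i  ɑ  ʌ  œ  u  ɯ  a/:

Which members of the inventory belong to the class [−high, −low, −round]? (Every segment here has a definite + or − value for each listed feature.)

Checking each segment against [−high], [−low], [−round]: /e/ (mid front unrounded tense vowel), /ə/ (mid central vowel (schwa)), /ɤ/ (mid back unrounded tense vowel), /ʌ/ (mid back unrounded lax vowel) satisfy every feature; every other segment in the inventory fails at least one.

e, ə, ɤ, ʌ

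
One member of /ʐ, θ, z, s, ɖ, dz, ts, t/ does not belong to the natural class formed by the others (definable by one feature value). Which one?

θ

/ɖ, dz, ts, z, s, ʐ, t/ are all [−distributed], but /θ/ (voiceless dental fricative) is [+distributed]. No other single segment can be removed to leave a set sharing one feature value that the removed segment lacks, so /θ/ is the odd one out.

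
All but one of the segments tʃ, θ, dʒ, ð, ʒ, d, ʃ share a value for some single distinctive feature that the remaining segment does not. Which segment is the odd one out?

[distributed] groups all but one: /ð, ʒ, dʒ, tʃ, θ, ʃ/ share [+distributed] while /d/ (voiced alveolar stop) alone is [−distributed]. Removing any other segment would not leave a single-feature class that excludes it.

d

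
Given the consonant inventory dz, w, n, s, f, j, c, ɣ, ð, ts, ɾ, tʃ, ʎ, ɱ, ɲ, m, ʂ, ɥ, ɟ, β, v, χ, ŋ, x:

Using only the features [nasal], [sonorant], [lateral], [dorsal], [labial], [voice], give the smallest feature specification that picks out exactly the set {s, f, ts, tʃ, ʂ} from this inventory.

[−voice, −dorsal]

Every target segment is [−voice], [−dorsal]; each remaining inventory member fails at least one of these. Each conjunct is needed — [−dorsal] alone would also admit /dz, n, ð, ɾ, …/; [−voice] alone would also admit /c, χ, x/ — and no other single listed feature has exactly this extension, so two is the minimum.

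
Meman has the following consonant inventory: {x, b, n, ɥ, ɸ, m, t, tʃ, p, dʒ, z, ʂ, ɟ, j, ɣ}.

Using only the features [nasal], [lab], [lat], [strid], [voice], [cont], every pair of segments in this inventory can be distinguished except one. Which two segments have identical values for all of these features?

j, ɣ

On the given features, /j/ and /ɣ/ have an identical profile: [-nasal], [-labial], [-lateral], [-strident], [+voice], [+continuant]. No other two segments in the inventory coincide on all 6 features. (They do differ in [sonorant] and [back], which are not among the given features.)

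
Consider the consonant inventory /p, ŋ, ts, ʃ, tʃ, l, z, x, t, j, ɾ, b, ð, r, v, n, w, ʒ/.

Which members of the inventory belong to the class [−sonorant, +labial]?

Checking each segment against [−sonorant], [+labial]: /p/ (voiceless bilabial stop), /b/ (voiced bilabial stop), /v/ (voiced labiodental fricative) satisfy every feature; every other segment in the inventory fails at least one.

p, b, v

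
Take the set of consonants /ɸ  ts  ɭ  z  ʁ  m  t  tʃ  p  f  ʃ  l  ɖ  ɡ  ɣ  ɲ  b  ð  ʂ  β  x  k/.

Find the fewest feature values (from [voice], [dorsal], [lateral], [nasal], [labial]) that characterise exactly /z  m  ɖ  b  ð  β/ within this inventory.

[+voice, −lateral, −dorsal]

/z, m, ɖ, b, ð, β/ are all [+voice], [−lateral], [−dorsal], and no other segment in the inventory matches all three values. Dropping any one of them over-generates: [−lateral, −dorsal] alone would also admit /ɸ, ts, t, tʃ, …/; [+voice, −dorsal] alone would also admit /ɭ, l/; [+voice, −lateral] alone would also admit /ʁ, ɡ, ɣ, ɲ/. No other combination of two listed features picks out exactly this set either, so fewer than three features will not do.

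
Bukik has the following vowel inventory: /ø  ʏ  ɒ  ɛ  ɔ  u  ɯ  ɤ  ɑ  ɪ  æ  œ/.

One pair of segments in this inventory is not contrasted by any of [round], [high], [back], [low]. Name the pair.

œ, ø

/œ/ (mid front rounded lax vowel) and /ø/ (mid front rounded tense vowel) are both [+round], [−high], [−back], [−low], so none of the listed features separates them. (They do differ in [tense], which is not among the given features.) Every other pair in the inventory differs on at least one listed feature.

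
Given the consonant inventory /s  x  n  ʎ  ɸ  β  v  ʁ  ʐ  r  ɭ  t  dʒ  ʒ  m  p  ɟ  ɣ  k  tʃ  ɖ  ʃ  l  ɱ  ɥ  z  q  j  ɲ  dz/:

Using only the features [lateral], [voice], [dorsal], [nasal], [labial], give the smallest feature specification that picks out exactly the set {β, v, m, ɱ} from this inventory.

The class [+voice], [+labial], [−dorsal] has exactly /β, v, m, ɱ/ as its extension in this inventory. No smaller conjunction from the listed features achieves this: [+labial, −dorsal] alone would also admit /ɸ, p/; [+voice, −dorsal] alone would also admit /n, ʐ, r, ɭ, …/; [+voice, +labial] alone would also admit /ɥ/; and checking the remaining two-feature bundles turns up none with this extension.

[+voice, +labial, −dorsal]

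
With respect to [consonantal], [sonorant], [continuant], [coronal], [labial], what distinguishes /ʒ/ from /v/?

The two segments share [+consonantal], [−sonorant], [+continuant]. The only features from the list on which they differ: /ʒ/ is [−labial] while /v/ is [+labial]; /ʒ/ is [+coronal] while /v/ is [−coronal].

[labial], [coronal]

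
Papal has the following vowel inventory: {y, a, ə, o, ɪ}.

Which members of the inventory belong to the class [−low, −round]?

ə, ɪ

The [−low] segments are /y, ə, o, ɪ/.
Of those, [−round] leaves /ə, ɪ/.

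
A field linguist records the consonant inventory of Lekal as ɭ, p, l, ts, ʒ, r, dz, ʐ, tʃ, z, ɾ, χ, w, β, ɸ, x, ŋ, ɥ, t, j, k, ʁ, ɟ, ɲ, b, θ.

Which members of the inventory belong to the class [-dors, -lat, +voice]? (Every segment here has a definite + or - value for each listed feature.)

ʒ, r, dz, ʐ, z, ɾ, β, b

Eliminate segments failing any feature: /ɭ, l/ are [+lateral]; /p, ts, tʃ, ɸ, t, θ/ are [-voice]; /χ, w, x, ŋ, ɥ, j, k, ʁ, ɟ, ɲ/ are [+dorsal]. The remaining /ʒ, r, dz, ʐ, z, ɾ, β, b/ satisfy [-dorsal], [-lateral], [+voice].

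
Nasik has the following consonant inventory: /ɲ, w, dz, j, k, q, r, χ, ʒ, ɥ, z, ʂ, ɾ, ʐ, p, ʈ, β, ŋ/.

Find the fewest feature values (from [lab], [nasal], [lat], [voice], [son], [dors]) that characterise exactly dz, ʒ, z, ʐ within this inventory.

The class [−sonorant], [+voice], [−labial] has exactly /dz, ʒ, z, ʐ/ as its extension in this inventory. No smaller conjunction from the listed features achieves this: [+voice, −labial] alone would also admit /ɲ, j, r, ɾ, …/; [−sonorant, −labial] alone would also admit /k, q, χ, ʂ, …/; [−sonorant, +voice] alone would also admit /β/; and checking the remaining two-feature bundles turns up none with this extension.

[−son, +voice, −lab]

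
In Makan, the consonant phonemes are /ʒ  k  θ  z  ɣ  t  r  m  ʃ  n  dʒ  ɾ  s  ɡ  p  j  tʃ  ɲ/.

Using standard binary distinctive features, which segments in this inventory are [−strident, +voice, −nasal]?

Eliminate segments failing any feature: /ʒ, z, ʃ, dʒ, s, tʃ/ are [+strident]; /k, θ, t, p/ are [−voice]; /m, n, ɲ/ are [+nasal]. The remaining /ɣ, r, ɾ, ɡ, j/ satisfy [−strident], [+voice], [−nasal].

ɣ, r, ɾ, ɡ, j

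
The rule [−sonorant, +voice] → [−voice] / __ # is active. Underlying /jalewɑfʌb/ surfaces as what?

The only segment in the rule's environment that also matches [−sonorant, +voice] is /b/. Applying [−voice] turns the voiced bilabial stop into /p/ (voiceless bilabial stop), giving [jalewɑfʌp].

[jalewɑfʌp]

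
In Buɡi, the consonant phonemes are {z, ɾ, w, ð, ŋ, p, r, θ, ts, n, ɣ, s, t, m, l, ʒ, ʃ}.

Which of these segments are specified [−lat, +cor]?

Checking each segment against [−lateral], [+coronal]: /z/ (voiced alveolar fricative), /ɾ/ (alveolar tap), /ð/ (voiced dental fricative), /r/ (alveolar trill), /θ/ (voiceless dental fricative), /ts/ (voiceless alveolar affricate), among others, satisfy every feature; every other segment in the inventory fails at least one.

z, ɾ, ð, r, θ, ts, n, s, t, ʒ, ʃ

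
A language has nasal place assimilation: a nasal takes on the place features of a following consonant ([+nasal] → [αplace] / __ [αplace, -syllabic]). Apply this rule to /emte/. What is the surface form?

The only nasal preceding a consonant is /m/ before /t/. /t/ is [+coronal], so /m/ → /n/, giving [ente].

[ente]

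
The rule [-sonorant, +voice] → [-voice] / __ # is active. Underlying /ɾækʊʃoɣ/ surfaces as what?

Only the final segment /ɣ/ is both word-final and matches the structural description. It is a voiced velar fricative, so [-sonorant, +voice] holds; changing it to [-voice] with all other features held fixed yields /x/ (voiceless velar fricative). No other segment meets both the structural description and the environment, so the output is [ɾækʊʃox].

[ɾækʊʃox]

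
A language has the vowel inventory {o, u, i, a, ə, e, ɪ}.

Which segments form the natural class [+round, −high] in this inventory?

o

Eliminate segments failing any feature: /u/ is [+high]; /i, a, ə, e, ɪ/ are [−round]. The remaining /o/ satisfy [+round], [−high].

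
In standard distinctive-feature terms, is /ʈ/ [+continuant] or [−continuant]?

/ʈ/ is the voiceless retroflex stop. The feature [continuant] marks segments produced without complete oral closure; /ʈ/ lacks this property, so it is [−continuant].

[−continuant]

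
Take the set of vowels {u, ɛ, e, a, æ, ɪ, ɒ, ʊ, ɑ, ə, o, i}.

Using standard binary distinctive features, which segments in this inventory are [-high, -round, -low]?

Eliminate segments failing any feature: /u, ɪ, ʊ, i/ are [+high]; /a, æ, ɑ/ are [+low]; /ɒ, o/ are [+round]. The remaining /ɛ, e, ə/ satisfy [-high], [-round], [-low].

ɛ, e, ə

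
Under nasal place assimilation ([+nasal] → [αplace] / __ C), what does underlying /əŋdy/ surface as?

/ŋ/ sits before the [+coronal] consonant /d/, so it takes on [+coronal] and surfaces as /n/. The rest of the form is unaffected: [əndy].

[əndy]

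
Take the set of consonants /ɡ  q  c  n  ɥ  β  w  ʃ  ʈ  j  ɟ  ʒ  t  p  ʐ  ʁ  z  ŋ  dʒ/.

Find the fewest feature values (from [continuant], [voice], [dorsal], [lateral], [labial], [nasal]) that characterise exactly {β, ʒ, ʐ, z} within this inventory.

[+voice, +continuant, −dorsal]

/β, ʒ, ʐ, z/ are all [+voice], [+continuant], [−dorsal], and no other segment in the inventory matches all three values. Dropping any one of them over-generates: [+continuant, −dorsal] alone would also admit /ʃ/; [+voice, −dorsal] alone would also admit /n, dʒ/; [+voice, +continuant] alone would also admit /ɥ, w, j, ʁ/. No other combination of two listed features picks out exactly this set either, so fewer than three features will not do.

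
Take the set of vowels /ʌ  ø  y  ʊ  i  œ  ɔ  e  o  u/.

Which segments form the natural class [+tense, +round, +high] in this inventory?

Checking each segment against [+tense], [+round], [+high]: /y/ (high front rounded tense vowel), /u/ (high back rounded tense vowel) satisfy every feature; every other segment in the inventory fails at least one.

y, u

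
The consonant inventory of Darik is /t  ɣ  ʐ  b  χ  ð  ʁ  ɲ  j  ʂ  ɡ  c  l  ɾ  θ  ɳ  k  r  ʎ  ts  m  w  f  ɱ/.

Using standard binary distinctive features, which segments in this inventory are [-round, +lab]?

b, m, f, ɱ

Eliminate segments failing any feature: /t, ɣ, ʐ, χ, ð, ʁ, ɲ, j, ʂ, ɡ, c, l, ɾ, θ, ɳ, k, r, ʎ, ts/ are [-labial]; /w/ is [+round]. The remaining /b, m, f, ɱ/ satisfy [-round], [+labial].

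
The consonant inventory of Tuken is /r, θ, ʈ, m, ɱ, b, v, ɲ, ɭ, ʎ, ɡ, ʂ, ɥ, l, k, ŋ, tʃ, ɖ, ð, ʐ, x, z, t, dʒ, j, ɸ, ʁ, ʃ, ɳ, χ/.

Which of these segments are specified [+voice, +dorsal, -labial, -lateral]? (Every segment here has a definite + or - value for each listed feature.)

Checking each segment against [+voice], [+dorsal], [-labial], [-lateral]: /ɲ/ (palatal nasal), /ɡ/ (voiced velar stop), /ŋ/ (velar nasal), /j/ (palatal glide), /ʁ/ (voiced uvular fricative) satisfy every feature; every other segment in the inventory fails at least one.

ɲ, ɡ, ŋ, j, ʁ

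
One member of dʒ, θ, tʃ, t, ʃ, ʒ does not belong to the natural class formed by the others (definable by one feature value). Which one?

t

The remaining segments after removing /t/ share [+distributed]; /t/ (voiceless alveolar stop) is [-distributed]. For every other candidate removal, the leftover set fails to share any single feature value that the removed segment lacks.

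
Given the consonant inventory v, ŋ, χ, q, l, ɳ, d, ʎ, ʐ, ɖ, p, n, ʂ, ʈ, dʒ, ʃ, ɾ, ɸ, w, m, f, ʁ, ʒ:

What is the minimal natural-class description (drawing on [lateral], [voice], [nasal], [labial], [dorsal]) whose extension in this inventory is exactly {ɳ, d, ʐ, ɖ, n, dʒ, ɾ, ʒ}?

[+voice, −lateral, −labial, −dorsal]

The class [+voice], [−lateral], [−labial], [−dorsal] has exactly /ɳ, d, ʐ, ɖ, n, dʒ, ɾ, ʒ/ as its extension in this inventory. No smaller conjunction from the listed features achieves this: [−lateral, −labial, −dorsal] alone would also admit /ʂ, ʈ, ʃ/; [+voice, −labial, −dorsal] alone would also admit /l/; [+voice, −lateral, −dorsal] alone would also admit /v, m/; [+voice, −lateral, −labial] alone would also admit /ŋ, ʁ/; and checking the remaining three-feature bundles turns up none with this extension.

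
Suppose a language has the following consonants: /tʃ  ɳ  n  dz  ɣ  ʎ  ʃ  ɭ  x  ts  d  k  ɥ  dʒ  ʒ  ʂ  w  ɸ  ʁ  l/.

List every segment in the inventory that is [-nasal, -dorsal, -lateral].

tʃ, dz, ʃ, ts, d, dʒ, ʒ, ʂ, ɸ

First, the [-nasal] segments are /tʃ, dz, ɣ, ʎ, ʃ, ɭ, x, ts, d, k, ɥ, dʒ, ʒ, ʂ, w, ɸ, ʁ, l/.
Within that set, [-dorsal] gives /tʃ, dz, ʃ, ɭ, ts, d, dʒ, ʒ, ʂ, ɸ, l/.
Within that set, [-lateral] leaves /tʃ, dz, ʃ, ts, d, dʒ, ʒ, ʂ, ɸ/.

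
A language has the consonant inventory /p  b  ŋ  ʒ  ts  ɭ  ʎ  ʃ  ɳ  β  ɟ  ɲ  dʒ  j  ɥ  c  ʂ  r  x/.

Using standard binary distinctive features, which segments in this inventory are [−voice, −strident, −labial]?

c, x

Eliminate segments failing any feature: /p/ is [+labial]; /b, ŋ, ʒ, ɭ, ʎ, ɳ, β, ɟ, ɲ, dʒ, j, ɥ, r/ are [+voice]; /ts, ʃ, ʂ/ are [+strident]. The remaining /c, x/ satisfy [−voice], [−strident], [−labial].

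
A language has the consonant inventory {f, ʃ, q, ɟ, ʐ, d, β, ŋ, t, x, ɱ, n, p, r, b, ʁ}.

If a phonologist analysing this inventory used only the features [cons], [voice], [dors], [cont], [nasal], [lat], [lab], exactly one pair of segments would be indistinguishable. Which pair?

/r/ (alveolar trill) and /ʐ/ (voiced retroflex fricative) are both [+consonantal], [+voice], [−dorsal], [+continuant], [−nasal], [−lateral], [−labial], so none of the listed features separates them. (They do differ in [sonorant], [strident] and [anterior], which are not among the given features.) Every other pair in the inventory differs on at least one listed feature.

r, ʐ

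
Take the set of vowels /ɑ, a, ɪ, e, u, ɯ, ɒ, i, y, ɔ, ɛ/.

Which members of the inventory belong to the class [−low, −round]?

ɪ, e, ɯ, i, ɛ

Eliminate segments failing any feature: /ɑ, a, ɒ/ are [+low]; /u, y, ɔ/ are [+round]. The remaining /ɪ, e, ɯ, i, ɛ/ satisfy [−low], [−round].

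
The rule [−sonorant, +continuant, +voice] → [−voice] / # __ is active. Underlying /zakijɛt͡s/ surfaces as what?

[sakijɛt͡s]

Only the initial segment /z/ is both word-initial and matches the structural description. It is a voiced alveolar fricative, so [−sonorant, +continuant, +voice] holds; changing it to [−voice] with all other features held fixed yields /s/ (voiceless alveolar fricative). No other segment meets both the structural description and the environment, so the output is [sakijɛt͡s].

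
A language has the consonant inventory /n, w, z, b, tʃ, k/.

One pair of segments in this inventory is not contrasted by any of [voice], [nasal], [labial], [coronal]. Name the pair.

b, w

/b/ (voiced bilabial stop) and /w/ (labial-velar glide) are both [+voice], [-nasal], [+labial], [-coronal], so none of the listed features separates them. (They do differ in [sonorant], [continuant], [round] and [dorsal], which are not among the given features.) Every other pair in the inventory differs on at least one listed feature.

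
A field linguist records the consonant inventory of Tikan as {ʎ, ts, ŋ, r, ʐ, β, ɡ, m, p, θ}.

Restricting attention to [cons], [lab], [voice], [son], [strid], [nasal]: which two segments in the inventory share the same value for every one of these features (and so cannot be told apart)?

ʎ, r

On the given features, /ʎ/ and /r/ have an identical profile: [+consonantal], [−labial], [+voice], [+sonorant], [−strident], [−nasal]. No other two segments in the inventory coincide on all 6 features. (They do differ in [lateral] and [dorsal], which are not among the given features.)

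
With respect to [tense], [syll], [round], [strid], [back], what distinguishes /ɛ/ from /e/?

/ɛ/ is the mid front unrounded lax vowel and /e/ is the mid front unrounded tense vowel. Both are [+syllabic], [−round], [−strident], [−back]. /ɛ/ is [−tense] while /e/ is [+tense], so the distinguishing feature is [tense].

[tense]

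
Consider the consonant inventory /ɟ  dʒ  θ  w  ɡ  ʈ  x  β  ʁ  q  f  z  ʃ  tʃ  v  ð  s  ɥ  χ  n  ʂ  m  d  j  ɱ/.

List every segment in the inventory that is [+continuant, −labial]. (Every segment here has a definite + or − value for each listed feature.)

θ, x, ʁ, z, ʃ, ð, s, χ, ʂ, j

Checking each segment against [+continuant], [−labial]: /θ/ (voiceless dental fricative), /x/ (voiceless velar fricative), /ʁ/ (voiced uvular fricative), /z/ (voiced alveolar fricative), /ʃ/ (voiceless postalveolar fricative), /ð/ (voiced dental fricative), among others, satisfy every feature; every other segment in the inventory fails at least one.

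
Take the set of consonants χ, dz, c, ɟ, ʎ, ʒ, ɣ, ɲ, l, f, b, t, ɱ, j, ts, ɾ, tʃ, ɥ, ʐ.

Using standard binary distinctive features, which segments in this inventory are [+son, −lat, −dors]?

The [+sonorant] segments are /ʎ, ɲ, l, ɱ, j, ɾ, ɥ/.
Then [−lateral] gives /ɲ, ɱ, j, ɾ, ɥ/.
Of those, [−dorsal] leaves /ɱ, ɾ/.

ɱ, ɾ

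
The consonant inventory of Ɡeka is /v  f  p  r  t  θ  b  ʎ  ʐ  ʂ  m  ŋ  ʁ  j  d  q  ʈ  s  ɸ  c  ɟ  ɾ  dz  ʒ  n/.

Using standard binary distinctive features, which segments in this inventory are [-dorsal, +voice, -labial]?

r, ʐ, d, ɾ, dz, ʒ, n

Eliminate segments failing any feature: /v, b, m/ are [+labial]; /f, p, t, θ, ʂ, ʈ, s, ɸ/ are [-voice]; /ʎ, ŋ, ʁ, j, q, c, ɟ/ are [+dorsal]. The remaining /r, ʐ, d, ɾ, dz, ʒ, n/ satisfy [-dorsal], [+voice], [-labial].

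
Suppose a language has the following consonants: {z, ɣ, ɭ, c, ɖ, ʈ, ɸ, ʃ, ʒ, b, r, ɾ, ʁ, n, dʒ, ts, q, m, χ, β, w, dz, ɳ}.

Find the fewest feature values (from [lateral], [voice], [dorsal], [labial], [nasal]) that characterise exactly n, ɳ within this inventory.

Every target segment is [+nasal], [-labial]; each remaining inventory member fails at least one of these. Each conjunct is needed — [-labial] alone would also admit /z, ɣ, ɭ, c, …/; [+nasal] alone would also admit /m/ — and no other single listed feature has exactly this extension, so two is the minimum.

[+nasal, -labial]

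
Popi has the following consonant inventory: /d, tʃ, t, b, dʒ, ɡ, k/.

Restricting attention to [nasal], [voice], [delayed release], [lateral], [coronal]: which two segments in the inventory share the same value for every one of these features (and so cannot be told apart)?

Both /b/ and /ɡ/ are [-nasal], [+voice], [-delayed release], [-lateral], [-coronal]. Since the list omits [labial] and [dorsal] — which do distinguish the voiced bilabial stop from the voiced velar stop — this pair collapses; all other pairs remain distinct.

b, ɡ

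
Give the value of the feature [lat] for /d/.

[-lateral]

As the voiced alveolar stop, /d/ is [-lateral].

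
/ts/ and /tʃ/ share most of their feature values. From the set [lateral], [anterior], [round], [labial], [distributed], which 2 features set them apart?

[anterior], [distributed]

/ts/ is the voiceless alveolar affricate and /tʃ/ is the voiceless postalveolar affricate. Both are [−lateral], [−round], [−labial]. /ts/ is [+anterior] while /tʃ/ is [−anterior]; /ts/ is [−distributed] while /tʃ/ is [+distributed], so the distinguishing features are [anterior], [distributed].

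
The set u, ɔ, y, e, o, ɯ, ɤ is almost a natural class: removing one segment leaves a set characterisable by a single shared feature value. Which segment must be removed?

ɔ

The remaining segments after removing /ɔ/ share [+tense]; /ɔ/ (mid back rounded lax vowel) is [-tense]. For every other candidate removal, the leftover set fails to share any single feature value that the removed segment lacks.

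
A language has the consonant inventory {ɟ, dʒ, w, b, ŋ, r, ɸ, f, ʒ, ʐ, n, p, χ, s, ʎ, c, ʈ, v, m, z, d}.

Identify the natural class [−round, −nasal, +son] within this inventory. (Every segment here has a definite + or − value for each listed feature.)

r, ʎ

Eliminate segments failing any feature: /ɟ, dʒ, b, ɸ, f, ʒ, ʐ, p, χ, s, c, ʈ, v, z, d/ are [−sonorant]; /w/ is [+round]; /ŋ, n, m/ are [+nasal]. The remaining /r, ʎ/ satisfy [−round], [−nasal], [+sonorant].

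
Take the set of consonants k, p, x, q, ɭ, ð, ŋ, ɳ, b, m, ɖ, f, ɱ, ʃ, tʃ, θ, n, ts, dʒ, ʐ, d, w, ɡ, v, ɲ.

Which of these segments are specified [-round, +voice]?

ɭ, ð, ŋ, ɳ, b, m, ɖ, ɱ, n, dʒ, ʐ, d, ɡ, v, ɲ

Eliminate segments failing any feature: /k, p, x, q, f, ʃ, tʃ, θ, ts/ are [-voice]; /w/ is [+round]. The remaining /ɭ, ð, ŋ, ɳ, b, m, ɖ, ɱ, n, dʒ, ʐ, d, ɡ, v, ɲ/ satisfy [-round], [+voice].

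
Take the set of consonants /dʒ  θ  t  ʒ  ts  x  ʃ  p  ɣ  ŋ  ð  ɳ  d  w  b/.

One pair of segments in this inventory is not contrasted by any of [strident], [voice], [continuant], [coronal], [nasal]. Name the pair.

On the given features, /w/ and /ɣ/ have an identical profile: [−strident], [+voice], [+continuant], [−coronal], [−nasal]. No other two segments in the inventory coincide on all 5 features. (They do differ in [sonorant], [labial] and [round], which are not among the given features.)

w, ɣ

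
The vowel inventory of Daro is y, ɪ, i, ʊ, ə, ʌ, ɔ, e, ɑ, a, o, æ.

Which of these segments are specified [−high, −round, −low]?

ə, ʌ, e

Checking each segment against [−high], [−round], [−low]: /ə/ (mid central vowel (schwa)), /ʌ/ (mid back unrounded lax vowel), /e/ (mid front unrounded tense vowel) satisfy every feature; every other segment in the inventory fails at least one.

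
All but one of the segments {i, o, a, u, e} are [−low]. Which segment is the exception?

/o, e, u, i/ are all [−low]; /a/ (low unrounded vowel) is [+low].

a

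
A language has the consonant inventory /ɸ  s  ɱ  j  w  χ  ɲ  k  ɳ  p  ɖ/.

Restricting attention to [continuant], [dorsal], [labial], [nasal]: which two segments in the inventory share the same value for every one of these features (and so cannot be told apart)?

Both /j/ and /χ/ are [+continuant], [+dorsal], [−labial], [−nasal]. Since the list omits [sonorant], [voice], [high] and [back] — which do distinguish the palatal glide from the voiceless uvular fricative — this pair collapses; all other pairs remain distinct.

j, χ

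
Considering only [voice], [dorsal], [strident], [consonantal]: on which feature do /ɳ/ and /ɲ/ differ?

[dorsal]

The two segments share [+voice], [-strident], [+consonantal]. The only feature from the list on which they differ: /ɳ/ is [-dorsal] while /ɲ/ is [+dorsal].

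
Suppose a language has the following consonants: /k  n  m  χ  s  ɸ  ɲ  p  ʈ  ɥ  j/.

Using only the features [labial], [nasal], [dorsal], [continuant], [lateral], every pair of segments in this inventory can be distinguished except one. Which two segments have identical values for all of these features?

χ, j

/χ/ (voiceless uvular fricative) and /j/ (palatal glide) are both [−labial], [−nasal], [+dorsal], [+continuant], [−lateral], so none of the listed features separates them. (They do differ in [sonorant], [voice], [high] and [back], which are not among the given features.) Every other pair in the inventory differs on at least one listed feature.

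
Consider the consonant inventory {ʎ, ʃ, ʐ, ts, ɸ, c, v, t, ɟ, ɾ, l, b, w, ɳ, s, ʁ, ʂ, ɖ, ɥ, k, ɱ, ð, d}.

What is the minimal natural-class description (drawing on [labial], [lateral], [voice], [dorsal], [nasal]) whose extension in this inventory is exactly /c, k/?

/c, k/ are all [-voice], [+dorsal], and no other segment in the inventory matches both values. Dropping any one of them over-generates: [+dorsal] alone would also admit /ʎ, ɟ, w, ʁ, …/; [-voice] alone would also admit /ʃ, ts, ɸ, t, …/. No other single listed feature picks out exactly this set either, so fewer than two features will not do.

[-voice, +dorsal]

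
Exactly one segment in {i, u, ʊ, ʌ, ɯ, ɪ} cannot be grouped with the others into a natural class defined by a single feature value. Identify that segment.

ʌ

The remaining segments after removing /ʌ/ share [+high]; /ʌ/ (mid back unrounded lax vowel) is [−high]. For every other candidate removal, the leftover set fails to share any single feature value that the removed segment lacks.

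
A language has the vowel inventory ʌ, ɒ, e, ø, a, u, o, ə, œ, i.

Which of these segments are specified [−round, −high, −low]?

Eliminate segments failing any feature: /ɒ, ø, u, o, œ/ are [+round]; /a/ is [+low]; /i/ is [+high]. The remaining /ʌ, e, ə/ satisfy [−round], [−high], [−low].

ʌ, e, ə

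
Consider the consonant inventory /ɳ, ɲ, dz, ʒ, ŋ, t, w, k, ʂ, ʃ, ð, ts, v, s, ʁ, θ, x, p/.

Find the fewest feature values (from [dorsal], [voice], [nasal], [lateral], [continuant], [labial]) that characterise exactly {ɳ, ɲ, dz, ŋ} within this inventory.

[+voice, −continuant]

Every target segment is [+voice], [−continuant]; each remaining inventory member fails at least one of these. Each conjunct is needed — [−continuant] alone would also admit /t, k, ts, p/; [+voice] alone would also admit /ʒ, w, ð, v, …/ — and no other single listed feature has exactly this extension, so two is the minimum.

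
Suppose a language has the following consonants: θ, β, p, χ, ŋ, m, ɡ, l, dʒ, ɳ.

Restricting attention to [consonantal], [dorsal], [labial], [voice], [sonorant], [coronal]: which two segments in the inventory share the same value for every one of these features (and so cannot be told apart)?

On the given features, /ɳ/ and /l/ have an identical profile: [+consonantal], [-dorsal], [-labial], [+voice], [+sonorant], [+coronal]. No other two segments in the inventory coincide on all 6 features. (They do differ in [nasal], [lateral] and [anterior], which are not among the given features.)

ɳ, l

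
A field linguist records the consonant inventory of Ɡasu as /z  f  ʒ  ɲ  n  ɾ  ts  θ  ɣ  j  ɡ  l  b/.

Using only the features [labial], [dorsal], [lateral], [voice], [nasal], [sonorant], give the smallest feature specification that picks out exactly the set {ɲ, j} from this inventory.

[+sonorant, +dorsal]

Every target segment is [+sonorant], [+dorsal]; each remaining inventory member fails at least one of these. Each conjunct is needed — [+dorsal] alone would also admit /ɣ, ɡ/; [+sonorant] alone would also admit /n, ɾ, l/ — and no other single listed feature has exactly this extension, so two is the minimum.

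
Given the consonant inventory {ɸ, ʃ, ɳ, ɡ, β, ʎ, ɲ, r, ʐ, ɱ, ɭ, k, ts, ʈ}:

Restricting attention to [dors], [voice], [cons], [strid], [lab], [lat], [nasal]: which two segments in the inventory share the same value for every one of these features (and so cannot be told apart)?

ts, ʃ

/ts/ (voiceless alveolar affricate) and /ʃ/ (voiceless postalveolar fricative) are both [−dorsal], [−voice], [+consonantal], [+strident], [−labial], [−lateral], [−nasal], so none of the listed features separates them. (They do differ in [continuant], [anterior] and [distributed], which are not among the given features.) Every other pair in the inventory differs on at least one listed feature.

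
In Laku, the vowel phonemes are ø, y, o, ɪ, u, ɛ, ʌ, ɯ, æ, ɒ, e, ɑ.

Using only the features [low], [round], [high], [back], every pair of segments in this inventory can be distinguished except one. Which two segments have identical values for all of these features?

Both /ɛ/ and /e/ are [-low], [-round], [-high], [-back]. Since the list omits [tense] — which does distinguish the mid front unrounded lax vowel from the mid front unrounded tense vowel — this pair collapses; all other pairs remain distinct.

ɛ, e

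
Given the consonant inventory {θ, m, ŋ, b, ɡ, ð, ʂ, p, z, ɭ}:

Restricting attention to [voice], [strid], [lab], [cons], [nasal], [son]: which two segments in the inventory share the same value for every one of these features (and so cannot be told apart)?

ð, ɡ

On the given features, /ð/ and /ɡ/ have an identical profile: [+voice], [-strident], [-labial], [+consonantal], [-nasal], [-sonorant]. No other two segments in the inventory coincide on all 6 features. (They do differ in [continuant], [coronal] and [dorsal], which are not among the given features.)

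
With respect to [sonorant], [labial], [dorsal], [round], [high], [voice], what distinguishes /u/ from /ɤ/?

/u/ is the high back rounded tense vowel and /ɤ/ is the mid back unrounded tense vowel. Both are [+sonorant], [+dorsal], [+voice]. /u/ is [+labial] while /ɤ/ is [-labial]; /u/ is [+round] while /ɤ/ is [-round]; /u/ is [+high] while /ɤ/ is [-high], so the distinguishing features are [labial], [round], [high].

[labial], [round], [high]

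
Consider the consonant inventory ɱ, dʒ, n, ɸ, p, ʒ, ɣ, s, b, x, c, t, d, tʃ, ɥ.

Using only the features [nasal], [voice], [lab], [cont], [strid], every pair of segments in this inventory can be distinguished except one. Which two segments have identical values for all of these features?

t, c

Both /t/ and /c/ are [−nasal], [−voice], [−labial], [−continuant], [−strident]. Since the list omits [dorsal] — which does distinguish the voiceless alveolar stop from the voiceless palatal stop — this pair collapses; all other pairs remain distinct.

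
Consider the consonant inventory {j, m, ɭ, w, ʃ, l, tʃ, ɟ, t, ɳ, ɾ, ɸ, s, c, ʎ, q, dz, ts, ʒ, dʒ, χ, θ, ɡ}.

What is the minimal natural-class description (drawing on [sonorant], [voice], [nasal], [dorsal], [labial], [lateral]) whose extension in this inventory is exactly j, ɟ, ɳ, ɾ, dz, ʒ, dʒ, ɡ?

/j, ɟ, ɳ, ɾ, dz, ʒ, dʒ, ɡ/ are all [+voice], [-lateral], [-labial], and no other segment in the inventory matches all three values. Dropping any one of them over-generates: [-lateral, -labial] alone would also admit /ʃ, tʃ, t, s, …/; [+voice, -labial] alone would also admit /ɭ, l, ʎ/; [+voice, -lateral] alone would also admit /m, w/. No other combination of two listed features picks out exactly this set either, so fewer than three features will not do.

[+voice, -lateral, -labial]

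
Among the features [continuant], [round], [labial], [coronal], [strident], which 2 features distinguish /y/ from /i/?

/y/ is the high front rounded tense vowel and /i/ is the high front unrounded tense vowel. Both are [+continuant], [−coronal], [−strident]. /y/ is [+labial] while /i/ is [−labial]; /y/ is [+round] while /i/ is [−round], so the distinguishing features are [labial], [round].

[labial], [round]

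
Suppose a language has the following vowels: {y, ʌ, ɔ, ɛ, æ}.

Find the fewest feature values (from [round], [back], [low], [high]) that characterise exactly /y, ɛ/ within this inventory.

Every target segment is [−low], [−back]; each remaining inventory member fails at least one of these. Each conjunct is needed — [−back] alone would also admit /æ/; [−low] alone would also admit /ʌ, ɔ/ — and no other single listed feature has exactly this extension, so two is the minimum.

[−low, −back]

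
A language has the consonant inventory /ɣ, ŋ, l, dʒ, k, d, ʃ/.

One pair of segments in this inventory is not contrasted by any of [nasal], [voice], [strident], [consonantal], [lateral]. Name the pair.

/d/ (voiced alveolar stop) and /ɣ/ (voiced velar fricative) are both [-nasal], [+voice], [-strident], [+consonantal], [-lateral], so none of the listed features separates them. (They do differ in [continuant], [coronal] and [dorsal], which are not among the given features.) Every other pair in the inventory differs on at least one listed feature.

d, ɣ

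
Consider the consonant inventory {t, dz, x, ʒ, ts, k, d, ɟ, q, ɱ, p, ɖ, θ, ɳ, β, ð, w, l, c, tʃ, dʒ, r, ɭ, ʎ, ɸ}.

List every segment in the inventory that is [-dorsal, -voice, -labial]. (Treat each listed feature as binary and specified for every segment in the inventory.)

Eliminate segments failing any feature: /dz, ʒ, d, ɱ, ɖ, ɳ, β, ð, l, dʒ, r, ɭ/ are [+voice]; /x, k, ɟ, q, w, c, ʎ/ are [+dorsal]; /p, ɸ/ are [+labial]. The remaining /t, ts, θ, tʃ/ satisfy [-dorsal], [-voice], [-labial].

t, ts, θ, tʃ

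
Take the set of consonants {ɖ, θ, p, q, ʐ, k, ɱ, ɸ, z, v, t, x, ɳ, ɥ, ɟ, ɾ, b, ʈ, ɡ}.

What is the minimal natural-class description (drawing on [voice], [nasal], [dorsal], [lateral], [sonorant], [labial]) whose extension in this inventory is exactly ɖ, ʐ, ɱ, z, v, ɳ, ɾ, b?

[+voice, -dorsal]

/ɖ, ʐ, ɱ, z, v, ɳ, ɾ, b/ are all [+voice], [-dorsal], and no other segment in the inventory matches both values. Dropping any one of them over-generates: [-dorsal] alone would also admit /θ, p, ɸ, t, …/; [+voice] alone would also admit /ɥ, ɟ, ɡ/. No other single listed feature picks out exactly this set either, so fewer than two features will not do.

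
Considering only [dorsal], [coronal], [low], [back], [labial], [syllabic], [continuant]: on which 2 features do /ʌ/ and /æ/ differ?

/ʌ/ is the mid back unrounded lax vowel and /æ/ is the low front unrounded vowel. Both are [+dorsal], [−coronal], [−labial], [+syllabic], [+continuant]. /ʌ/ is [−low] while /æ/ is [+low]; /ʌ/ is [+back] while /æ/ is [−back], so the distinguishing features are [low], [back].

[low], [back]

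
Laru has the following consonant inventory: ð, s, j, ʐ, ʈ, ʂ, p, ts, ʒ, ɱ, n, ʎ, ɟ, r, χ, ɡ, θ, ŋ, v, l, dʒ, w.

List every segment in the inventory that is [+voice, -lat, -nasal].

Eliminate segments failing any feature: /s, ʈ, ʂ, p, ts, χ, θ/ are [-voice]; /ɱ, n, ŋ/ are [+nasal]; /ʎ, l/ are [+lateral]. The remaining /ð, j, ʐ, ʒ, ɟ, r, ɡ, v, dʒ, w/ satisfy [+voice], [-lateral], [-nasal].

ð, j, ʐ, ʒ, ɟ, r, ɡ, v, dʒ, w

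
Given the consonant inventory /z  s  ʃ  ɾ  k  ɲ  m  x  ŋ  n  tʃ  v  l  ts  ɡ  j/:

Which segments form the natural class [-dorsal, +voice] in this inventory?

z, ɾ, m, n, v, l

Among the inventory, the [-dorsal] segments are /z, s, ʃ, ɾ, m, n, tʃ, v, l, ts/.
Within that set, [+voice] leaves /z, ɾ, m, n, v, l/.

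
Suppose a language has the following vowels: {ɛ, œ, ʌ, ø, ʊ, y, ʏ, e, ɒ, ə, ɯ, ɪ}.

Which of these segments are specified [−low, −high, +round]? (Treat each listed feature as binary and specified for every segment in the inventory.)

First, the [−low] segments are /ɛ, œ, ʌ, ø, ʊ, y, ʏ, e, ə, ɯ, ɪ/.
Among these, [−high] gives /ɛ, œ, ʌ, ø, e, ə/.
Intersecting with [+round] leaves /œ, ø/.

œ, ø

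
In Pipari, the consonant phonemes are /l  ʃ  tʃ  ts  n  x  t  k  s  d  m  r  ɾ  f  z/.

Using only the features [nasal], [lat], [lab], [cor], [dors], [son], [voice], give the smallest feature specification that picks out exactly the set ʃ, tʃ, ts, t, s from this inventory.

The class [-voice], [+coronal] has exactly /ʃ, tʃ, ts, t, s/ as its extension in this inventory. No smaller conjunction from the listed features achieves this: [+coronal] alone would also admit /l, n, d, r, …/; [-voice] alone would also admit /x, k, f/; and checking the remaining single features turns up none with this extension.

[-voice, +cor]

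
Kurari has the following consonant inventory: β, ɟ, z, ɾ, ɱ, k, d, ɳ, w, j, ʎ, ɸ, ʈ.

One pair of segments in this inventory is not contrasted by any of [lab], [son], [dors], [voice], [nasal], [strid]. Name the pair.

/ʎ/ (palatal lateral approximant) and /j/ (palatal glide) are both [-labial], [+sonorant], [+dorsal], [+voice], [-nasal], [-strident], so none of the listed features separates them. (They do differ in [lateral], which is not among the given features.) Every other pair in the inventory differs on at least one listed feature.

ʎ, j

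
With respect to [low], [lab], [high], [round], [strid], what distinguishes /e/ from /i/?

/e/ is the mid front unrounded tense vowel and /i/ is the high front unrounded tense vowel. Both are [-low], [-labial], [-round], [-strident]. /e/ is [-high] while /i/ is [+high], so the distinguishing feature is [high].

[high]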